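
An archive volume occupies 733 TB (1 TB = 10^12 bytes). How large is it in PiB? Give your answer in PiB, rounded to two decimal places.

733 TB = 733 × 10^12 bytes = 733,000,000,000,000 bytes
1 PiB = 1,125,899,906,842,624 bytes
733,000,000,000,000 / 1,125,899,906,842,624 = 0.65 PiB

0.65 PiB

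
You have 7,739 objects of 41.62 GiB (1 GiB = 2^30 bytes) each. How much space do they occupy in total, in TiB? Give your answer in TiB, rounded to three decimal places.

314.548 TiB

Total = 7,739 × 41.62 GiB = 322097.18 GiB
= 322097.18 × 1,073,741,824 bytes = 345,849,213,558,456.32 bytes
1 TiB = 1,099,511,627,776 bytes
345,849,213,558,456.32 / 1,099,511,627,776 = 314.548 TiB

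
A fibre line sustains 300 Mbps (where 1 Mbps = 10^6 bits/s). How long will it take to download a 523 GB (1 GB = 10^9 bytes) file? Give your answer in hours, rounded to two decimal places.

523 GB = 523,000,000,000 bytes = 4,184,000,000,000 bits
300 Mbps = 300,000,000 bits/s
time = 4,184,000,000,000 / 300,000,000 = 13,946.6667 s
13,946.6667 s / 3600 = 3.87 hours

3.87 hours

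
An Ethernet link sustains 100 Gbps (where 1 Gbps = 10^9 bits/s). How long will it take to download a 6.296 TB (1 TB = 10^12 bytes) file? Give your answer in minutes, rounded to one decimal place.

6.296 TB = 6,296,000,000,000 bytes = 50,368,000,000,000 bits
100 Gbps = 100,000,000,000 bits/s
time = 50,368,000,000,000 / 100,000,000,000 = 503.68 s
503.68 s / 60 = 8.4 minutes

8.4 minutes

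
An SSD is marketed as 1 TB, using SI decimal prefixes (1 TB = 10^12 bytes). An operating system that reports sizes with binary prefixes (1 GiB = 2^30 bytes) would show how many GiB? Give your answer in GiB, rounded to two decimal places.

931.32 GiB

1 TB = 1 × 10^12 bytes = 1,000,000,000,000 bytes
1 GiB = 2^30 bytes = 1,073,741,824 bytes
1,000,000,000,000 / 1,073,741,824 = 931.32 GiB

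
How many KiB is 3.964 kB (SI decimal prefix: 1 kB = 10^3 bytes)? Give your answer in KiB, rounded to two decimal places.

3.964 kB × 1,000 bytes/kB = 3,964 bytes
1 KiB = 1,024 bytes
3,964 / 1,024 = 3.87 KiB

3.87 KiB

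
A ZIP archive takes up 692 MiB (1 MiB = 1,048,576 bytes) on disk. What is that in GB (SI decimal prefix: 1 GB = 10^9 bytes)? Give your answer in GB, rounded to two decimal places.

0.73 GB

692 MiB × 1,048,576 bytes/MiB = 725,614,592 bytes
1 GB = 1,000,000,000 bytes
725,614,592 / 1,000,000,000 = 0.73 GB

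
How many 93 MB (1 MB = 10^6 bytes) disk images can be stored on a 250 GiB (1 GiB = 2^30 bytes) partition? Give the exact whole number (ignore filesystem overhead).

Capacity: 250 GiB = 268,435,456,000 bytes
Per item: 93 MB = 93,000,000 bytes
⌊268,435,456,000 / 93,000,000⌋ = 2,886

2,886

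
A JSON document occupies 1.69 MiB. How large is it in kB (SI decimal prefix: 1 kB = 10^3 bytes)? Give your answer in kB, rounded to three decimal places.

1.69 MiB × 1,048,576 bytes/MiB = 1,772,093.44 bytes
1 kB = 1,000 bytes
1,772,093.44 / 1,000 = 1,772.093 kB

1,772.093 kB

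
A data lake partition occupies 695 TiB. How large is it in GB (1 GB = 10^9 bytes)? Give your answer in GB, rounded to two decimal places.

764,160.58 GB

695 TiB = 695 × 2^40 bytes = 764,160,581,304,320 bytes
1 GB = 10^9 bytes = 1,000,000,000 bytes
764,160,581,304,320 / 1,000,000,000 = 764,160.58 GB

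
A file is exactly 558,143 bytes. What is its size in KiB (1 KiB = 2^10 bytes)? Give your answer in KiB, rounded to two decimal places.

545.06 KiB

558,143 bytes given.
1 KiB = 1,024 bytes
558,143 / 1,024 = 545.06 KiB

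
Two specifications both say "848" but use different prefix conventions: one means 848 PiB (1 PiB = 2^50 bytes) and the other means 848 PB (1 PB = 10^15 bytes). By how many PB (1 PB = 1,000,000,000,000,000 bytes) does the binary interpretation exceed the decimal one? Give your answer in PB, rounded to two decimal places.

848 PiB = 848 × 1,125,899,906,842,624 = 954,763,121,002,545,152 bytes
848 PB = 848 × 1,000,000,000,000,000 = 848,000,000,000,000,000 bytes
difference = 106,763,121,002,545,152 bytes
106,763,121,002,545,152 / 1,000,000,000,000,000 = 106.76 PB

106.76 PB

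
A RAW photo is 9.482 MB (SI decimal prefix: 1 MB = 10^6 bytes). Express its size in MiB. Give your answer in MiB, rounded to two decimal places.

9.482 MB = 9.482 × 10^6 bytes = 9,482,000 bytes
1 MiB = 2^20 bytes = 1,048,576 bytes
9,482,000 / 1,048,576 = 9.04 MiB

9.04 MiB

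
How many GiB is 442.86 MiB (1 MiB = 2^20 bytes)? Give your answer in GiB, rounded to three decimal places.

442.86 MiB × 1,048,576 bytes/MiB = 464,372,367.36 bytes
1 GiB = 2^30 bytes = 1,073,741,824 bytes
464,372,367.36 / 1,073,741,824 = 0.432 GiB

0.432 GiB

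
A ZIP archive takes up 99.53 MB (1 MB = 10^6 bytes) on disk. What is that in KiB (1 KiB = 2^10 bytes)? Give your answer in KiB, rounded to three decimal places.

99.53 MB = 99.53 × 10^6 bytes = 99,530,000 bytes
1 KiB = 1,024 bytes
99,530,000 / 1,024 = 97,197.266 KiB

97,197.266 KiB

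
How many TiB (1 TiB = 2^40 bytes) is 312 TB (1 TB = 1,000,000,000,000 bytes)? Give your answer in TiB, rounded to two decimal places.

312 TB = 312 × 10^12 bytes = 312,000,000,000,000 bytes
1 TiB = 1,099,511,627,776 bytes
312,000,000,000,000 / 1,099,511,627,776 = 283.76 TiB

283.76 TiB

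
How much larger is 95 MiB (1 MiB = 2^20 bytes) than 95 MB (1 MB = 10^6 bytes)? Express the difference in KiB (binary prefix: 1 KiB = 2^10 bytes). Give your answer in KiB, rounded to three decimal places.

4,506.563 KiB

95 MiB = 95 × 1,048,576 = 99,614,720 bytes
95 MB = 95 × 1,000,000 = 95,000,000 bytes
difference = 4,614,720 bytes
4,614,720 / 1,024 = 4,506.563 KiB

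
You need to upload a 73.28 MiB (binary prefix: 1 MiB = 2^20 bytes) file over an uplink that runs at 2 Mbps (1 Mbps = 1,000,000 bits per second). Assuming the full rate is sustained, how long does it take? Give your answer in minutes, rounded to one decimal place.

5.1 minutes

73.28 MiB = 76,839,649.28 bytes = 614,717,194.24 bits
2 Mbps = 2,000,000 bits/s
time = 614,717,194.24 / 2,000,000 = 307.36 s
307.36 s / 60 = 5.1 minutes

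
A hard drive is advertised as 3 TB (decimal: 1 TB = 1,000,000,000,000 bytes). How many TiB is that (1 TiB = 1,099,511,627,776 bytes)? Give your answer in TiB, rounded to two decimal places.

2.73 TiB

3 TB = 3 × 10^12 bytes = 3,000,000,000,000 bytes
1 TiB = 1,099,511,627,776 bytes
3,000,000,000,000 / 1,099,511,627,776 = 2.73 TiB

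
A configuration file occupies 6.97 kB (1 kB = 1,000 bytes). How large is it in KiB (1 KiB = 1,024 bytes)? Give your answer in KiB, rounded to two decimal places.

6.97 kB × 1,000 bytes/kB = 6,970 bytes
1 KiB = 1,024 bytes
6,970 / 1,024 = 6.81 KiB

6.81 KiB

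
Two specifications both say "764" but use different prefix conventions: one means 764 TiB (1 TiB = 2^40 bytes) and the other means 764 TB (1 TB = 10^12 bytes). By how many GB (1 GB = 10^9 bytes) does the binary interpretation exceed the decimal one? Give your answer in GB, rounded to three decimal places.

764 TiB = 764 × 1,099,511,627,776 = 840,026,883,620,864 bytes
764 TB = 764 × 1,000,000,000,000 = 764,000,000,000,000 bytes
difference = 76,026,883,620,864 bytes
76,026,883,620,864 / 1,000,000,000 = 76,026.884 GB

76,026.884 GB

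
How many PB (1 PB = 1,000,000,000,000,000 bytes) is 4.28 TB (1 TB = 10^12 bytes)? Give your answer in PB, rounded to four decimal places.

4.28 TB = 4.28 × 10^12 bytes = 4,280,000,000,000 bytes
1 PB = 10^15 bytes = 1,000,000,000,000,000 bytes
4,280,000,000,000 / 1,000,000,000,000,000 = 0.0043 PB

0.0043 PB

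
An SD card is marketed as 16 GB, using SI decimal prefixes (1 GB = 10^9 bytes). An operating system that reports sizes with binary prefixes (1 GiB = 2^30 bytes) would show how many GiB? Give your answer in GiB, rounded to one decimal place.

14.9 GiB

16 GB = 16 × 10^9 bytes = 16,000,000,000 bytes
1 GiB = 1,073,741,824 bytes
16,000,000,000 / 1,073,741,824 = 14.9 GiB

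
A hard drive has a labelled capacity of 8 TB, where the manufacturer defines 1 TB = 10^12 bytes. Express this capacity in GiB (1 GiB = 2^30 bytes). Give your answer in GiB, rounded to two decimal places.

8 TB = 8 × 10^12 bytes = 8,000,000,000,000 bytes
1 GiB = 2^30 bytes = 1,073,741,824 bytes
8,000,000,000,000 / 1,073,741,824 = 7,450.58 GiB

7,450.58 GiB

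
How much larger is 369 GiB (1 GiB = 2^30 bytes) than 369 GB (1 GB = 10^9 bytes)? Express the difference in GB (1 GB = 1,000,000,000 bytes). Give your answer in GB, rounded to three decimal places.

27.211 GB

369 GiB = 369 × 1,073,741,824 = 396,210,733,056 bytes
369 GB = 369 × 1,000,000,000 = 369,000,000,000 bytes
difference = 27,210,733,056 bytes
27,210,733,056 / 1,000,000,000 = 27.211 GB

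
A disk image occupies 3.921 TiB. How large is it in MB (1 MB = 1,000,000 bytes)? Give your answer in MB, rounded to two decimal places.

3.921 TiB × 1,099,511,627,776 bytes/TiB = 4,311,185,092,509.696 bytes
1 MB = 1,000,000 bytes
4,311,185,092,509.696 / 1,000,000 = 4,311,185.09 MB

4,311,185.09 MB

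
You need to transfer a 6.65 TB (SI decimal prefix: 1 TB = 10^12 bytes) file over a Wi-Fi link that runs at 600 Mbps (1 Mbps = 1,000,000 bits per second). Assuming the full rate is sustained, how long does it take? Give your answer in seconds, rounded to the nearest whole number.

6.65 TB = 6,650,000,000,000 bytes = 53,200,000,000,000 bits
600 Mbps = 600,000,000 bits/s
time = 53,200,000,000,000 / 600,000,000 = 88,667 s

88,667 seconds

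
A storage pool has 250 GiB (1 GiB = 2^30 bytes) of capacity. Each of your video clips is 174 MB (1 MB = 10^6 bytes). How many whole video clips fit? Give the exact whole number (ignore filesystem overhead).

Capacity: 250 GiB = 268,435,456,000 bytes
Per item: 174 MB = 174,000,000 bytes
⌊268,435,456,000 / 174,000,000⌋ = 1,542

1,542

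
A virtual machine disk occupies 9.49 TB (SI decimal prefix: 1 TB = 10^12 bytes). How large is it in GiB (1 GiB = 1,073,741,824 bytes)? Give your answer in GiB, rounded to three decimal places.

9.49 TB = 9.49 × 10^12 bytes = 9,490,000,000,000 bytes
1 GiB = 2^30 bytes = 1,073,741,824 bytes
9,490,000,000,000 / 1,073,741,824 = 8,838.251 GiB

8,838.251 GiB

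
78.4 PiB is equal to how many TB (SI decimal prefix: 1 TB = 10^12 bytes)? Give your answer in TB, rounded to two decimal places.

88,270.55 TB

78.4 PiB × 1,125,899,906,842,624 bytes/PiB = 88,270,552,696,461,721.6 bytes
1 TB = 10^12 bytes = 1,000,000,000,000 bytes
88,270,552,696,461,721.6 / 1,000,000,000,000 = 88,270.55 TB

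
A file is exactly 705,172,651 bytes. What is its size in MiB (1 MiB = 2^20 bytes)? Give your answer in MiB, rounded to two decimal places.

705,172,651 bytes given.
1 MiB = 2^20 bytes = 1,048,576 bytes
705,172,651 / 1,048,576 = 672.51 MiB

672.51 MiB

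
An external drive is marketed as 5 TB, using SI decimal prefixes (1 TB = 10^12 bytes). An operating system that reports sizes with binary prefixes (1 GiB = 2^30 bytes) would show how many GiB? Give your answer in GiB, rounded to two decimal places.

5 TB × 1,000,000,000,000 bytes/TB = 5,000,000,000,000 bytes
1 GiB = 1,073,741,824 bytes
5,000,000,000,000 / 1,073,741,824 = 4,656.61 GiB

4,656.61 GiB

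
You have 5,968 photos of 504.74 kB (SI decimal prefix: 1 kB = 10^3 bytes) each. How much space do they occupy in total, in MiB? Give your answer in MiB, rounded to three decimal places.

Total = 5,968 × 504.74 kB = 3012288.32 kB
= 3012288.32 × 1,000 bytes = 3,012,288,320 bytes
1 MiB = 1,048,576 bytes
3,012,288,320 / 1,048,576 = 2,872.742 MiB

2,872.742 MiB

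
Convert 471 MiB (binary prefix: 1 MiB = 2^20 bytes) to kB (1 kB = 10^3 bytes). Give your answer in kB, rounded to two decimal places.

471 MiB = 471 × 2^20 bytes = 493,879,296 bytes
1 kB = 10^3 bytes = 1,000 bytes
493,879,296 / 1,000 = 493,879.30 kB

493,879.30 kB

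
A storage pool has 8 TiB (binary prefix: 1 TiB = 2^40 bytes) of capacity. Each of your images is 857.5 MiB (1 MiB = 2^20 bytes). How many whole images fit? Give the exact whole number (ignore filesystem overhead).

Capacity: 8 TiB = 8,796,093,022,208 bytes
Per item: 857.5 MiB = 899,153,920 bytes
⌊8,796,093,022,208 / 899,153,920⌋ = 9,782

9,782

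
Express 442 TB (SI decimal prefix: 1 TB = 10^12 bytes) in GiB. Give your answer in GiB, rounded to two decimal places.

411,644.58 GiB

442 TB × 1,000,000,000,000 bytes/TB = 442,000,000,000,000 bytes
1 GiB = 1,073,741,824 bytes
442,000,000,000,000 / 1,073,741,824 = 411,644.58 GiB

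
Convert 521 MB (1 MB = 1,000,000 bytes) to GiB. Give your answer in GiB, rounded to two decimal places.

521 MB × 1,000,000 bytes/MB = 521,000,000 bytes
1 GiB = 1,073,741,824 bytes
521,000,000 / 1,073,741,824 = 0.49 GiB

0.49 GiB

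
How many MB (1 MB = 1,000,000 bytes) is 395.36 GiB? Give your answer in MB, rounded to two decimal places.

424,514.57 MB

395.36 GiB = 395.36 × 2^30 bytes = 424,514,567,536.64 bytes
1 MB = 1,000,000 bytes
424,514,567,536.64 / 1,000,000 = 424,514.57 MB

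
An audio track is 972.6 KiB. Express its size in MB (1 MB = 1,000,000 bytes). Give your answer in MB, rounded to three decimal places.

0.996 MB

972.6 KiB × 1,024 bytes/KiB = 995,942.4 bytes
1 MB = 10^6 bytes = 1,000,000 bytes
995,942.4 / 1,000,000 = 0.996 MB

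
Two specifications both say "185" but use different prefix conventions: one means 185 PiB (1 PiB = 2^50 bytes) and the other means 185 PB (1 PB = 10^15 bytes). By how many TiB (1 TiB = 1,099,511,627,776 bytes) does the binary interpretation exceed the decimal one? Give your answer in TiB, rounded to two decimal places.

21,183.48 TiB

185 PiB = 185 × 1,125,899,906,842,624 = 208,291,482,765,885,440 bytes
185 PB = 185 × 1,000,000,000,000,000 = 185,000,000,000,000,000 bytes
difference = 23,291,482,765,885,440 bytes
23,291,482,765,885,440 / 1,099,511,627,776 = 21,183.48 TiB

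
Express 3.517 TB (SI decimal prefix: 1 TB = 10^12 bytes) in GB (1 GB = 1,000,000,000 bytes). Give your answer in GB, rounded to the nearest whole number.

3.517 TB = 3.517 × 10^12 bytes = 3,517,000,000,000 bytes
1 GB = 10^9 bytes = 1,000,000,000 bytes
3,517,000,000,000 / 1,000,000,000 = 3,517 GB

3,517 GB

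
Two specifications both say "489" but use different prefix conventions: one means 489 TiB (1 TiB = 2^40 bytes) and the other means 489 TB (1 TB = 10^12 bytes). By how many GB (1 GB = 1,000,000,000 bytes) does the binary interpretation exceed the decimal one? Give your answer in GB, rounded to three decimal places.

489 TiB = 489 × 1,099,511,627,776 = 537,661,185,982,464 bytes
489 TB = 489 × 1,000,000,000,000 = 489,000,000,000,000 bytes
difference = 48,661,185,982,464 bytes
48,661,185,982,464 / 1,000,000,000 = 48,661.186 GB

48,661.186 GB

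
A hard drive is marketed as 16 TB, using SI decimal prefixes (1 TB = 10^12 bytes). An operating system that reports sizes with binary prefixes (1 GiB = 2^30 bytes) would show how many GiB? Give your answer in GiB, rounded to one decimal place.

14,901.2 GiB

16 TB × 1,000,000,000,000 bytes/TB = 16,000,000,000,000 bytes
1 GiB = 1,073,741,824 bytes
16,000,000,000,000 / 1,073,741,824 = 14,901.2 GiB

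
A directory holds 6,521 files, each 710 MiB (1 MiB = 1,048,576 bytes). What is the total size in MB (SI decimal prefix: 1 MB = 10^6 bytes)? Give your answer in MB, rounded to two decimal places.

4,854,812.51 MB

Total = 6,521 × 710 MiB = 4,629,910 MiB
= 4,629,910 × 1,048,576 bytes = 4,854,812,508,160 bytes
1 MB = 1,000,000 bytes
4,854,812,508,160 / 1,000,000 = 4,854,812.51 MB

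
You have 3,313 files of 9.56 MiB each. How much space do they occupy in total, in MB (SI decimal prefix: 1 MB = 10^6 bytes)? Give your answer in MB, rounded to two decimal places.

Total = 3,313 × 9.56 MiB = 31672.28 MiB
= 31672.28 × 1,048,576 bytes = 33,210,792,673.28 bytes
1 MB = 1,000,000 bytes
33,210,792,673.28 / 1,000,000 = 33,210.79 MB

33,210.79 MB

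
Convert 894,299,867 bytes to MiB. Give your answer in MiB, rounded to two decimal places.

852.87 MiB

894,299,867 bytes given.
1 MiB = 2^20 bytes = 1,048,576 bytes
894,299,867 / 1,048,576 = 852.87 MiB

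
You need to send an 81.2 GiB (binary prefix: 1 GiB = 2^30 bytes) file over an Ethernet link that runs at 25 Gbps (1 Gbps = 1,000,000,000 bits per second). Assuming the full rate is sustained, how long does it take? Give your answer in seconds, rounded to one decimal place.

81.2 GiB = 87,187,836,108.8 bytes = 697,502,688,870.4 bits
25 Gbps = 25,000,000,000 bits/s
time = 697,502,688,870.4 / 25,000,000,000 = 27.9 s

27.9 seconds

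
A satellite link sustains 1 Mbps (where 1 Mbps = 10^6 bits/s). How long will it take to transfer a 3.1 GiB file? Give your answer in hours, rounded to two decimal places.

3.1 GiB = 3,328,599,654.4 bytes = 26,628,797,235.2 bits
1 Mbps = 1,000,000 bits/s
time = 26,628,797,235.2 / 1,000,000 = 26,628.7972 s
26,628.7972 s / 3600 = 7.40 hours

7.40 hours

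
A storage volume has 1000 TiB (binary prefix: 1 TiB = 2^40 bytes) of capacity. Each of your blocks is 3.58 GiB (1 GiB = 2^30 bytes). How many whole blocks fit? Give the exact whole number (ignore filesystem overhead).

286,033

Capacity: 1000 TiB = 1,099,511,627,776,000 bytes
Per item: 3.58 GiB = 3,843,995,729.92 bytes
⌊1,099,511,627,776,000 / 3,843,995,729.92⌋ = 286,033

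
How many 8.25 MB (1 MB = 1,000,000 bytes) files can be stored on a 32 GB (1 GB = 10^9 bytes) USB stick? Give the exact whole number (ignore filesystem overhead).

3,878

Capacity: 32 GB = 32,000,000,000 bytes
Per item: 8.25 MB = 8,250,000 bytes
⌊32,000,000,000 / 8,250,000⌋ = 3,878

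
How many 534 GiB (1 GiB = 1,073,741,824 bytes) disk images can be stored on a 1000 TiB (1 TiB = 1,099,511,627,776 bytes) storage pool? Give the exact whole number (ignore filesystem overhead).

Capacity: 1000 TiB = 1,099,511,627,776,000 bytes
Per item: 534 GiB = 573,378,134,016 bytes
⌊1,099,511,627,776,000 / 573,378,134,016⌋ = 1,917

1,917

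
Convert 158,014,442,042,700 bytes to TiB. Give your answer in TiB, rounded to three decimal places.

143.713 TiB

158,014,442,042,700 bytes given.
1 TiB = 2^40 bytes = 1,099,511,627,776 bytes
158,014,442,042,700 / 1,099,511,627,776 = 143.713 TiB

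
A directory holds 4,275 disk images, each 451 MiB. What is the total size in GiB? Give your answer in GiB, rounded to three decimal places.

Total = 4,275 × 451 MiB = 1,928,025 MiB
= 1,928,025 × 1,048,576 bytes = 2,021,680,742,400 bytes
1 GiB = 1,073,741,824 bytes
2,021,680,742,400 / 1,073,741,824 = 1,882.837 GiB

1,882.837 GiB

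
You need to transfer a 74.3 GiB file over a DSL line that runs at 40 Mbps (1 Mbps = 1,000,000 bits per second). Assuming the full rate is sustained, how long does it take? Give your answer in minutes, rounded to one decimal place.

265.9 minutes

74.3 GiB = 79,779,017,523.2 bytes = 638,232,140,185.6 bits
40 Mbps = 40,000,000 bits/s
time = 638,232,140,185.6 / 40,000,000 = 15,955.80 s
15,955.80 s / 60 = 265.9 minutes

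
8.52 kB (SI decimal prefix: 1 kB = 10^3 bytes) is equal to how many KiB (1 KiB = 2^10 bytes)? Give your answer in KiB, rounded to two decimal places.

8.52 kB = 8.52 × 10^3 bytes = 8,520 bytes
1 KiB = 1,024 bytes
8,520 / 1,024 = 8.32 KiB

8.32 KiB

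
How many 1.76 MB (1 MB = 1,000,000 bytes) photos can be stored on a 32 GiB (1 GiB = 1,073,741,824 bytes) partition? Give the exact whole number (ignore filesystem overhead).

19,522

Capacity: 32 GiB = 34,359,738,368 bytes
Per item: 1.76 MB = 1,760,000 bytes
⌊34,359,738,368 / 1,760,000⌋ = 19,522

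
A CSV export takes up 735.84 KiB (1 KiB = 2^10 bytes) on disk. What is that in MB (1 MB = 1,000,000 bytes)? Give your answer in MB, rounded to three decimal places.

735.84 KiB × 1,024 bytes/KiB = 753,500.16 bytes
1 MB = 1,000,000 bytes
753,500.16 / 1,000,000 = 0.754 MB

0.754 MB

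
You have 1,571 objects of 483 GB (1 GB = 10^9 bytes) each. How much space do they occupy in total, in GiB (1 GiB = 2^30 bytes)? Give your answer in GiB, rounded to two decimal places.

Total = 1,571 × 483 GB = 758,793 GB
= 758,793 × 1,000,000,000 bytes = 758,793,000,000,000 bytes
1 GiB = 1,073,741,824 bytes
758,793,000,000,000 / 1,073,741,824 = 706,681.05 GiB

706,681.05 GiB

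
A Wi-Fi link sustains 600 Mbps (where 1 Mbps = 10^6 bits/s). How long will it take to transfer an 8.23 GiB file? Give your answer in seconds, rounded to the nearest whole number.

118 seconds

8.23 GiB = 8,836,895,211.52 bytes = 70,695,161,692.16 bits
600 Mbps = 600,000,000 bits/s
time = 70,695,161,692.16 / 600,000,000 = 118 s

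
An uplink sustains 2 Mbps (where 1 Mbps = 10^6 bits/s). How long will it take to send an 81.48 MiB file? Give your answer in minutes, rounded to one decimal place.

81.48 MiB = 85,437,972.48 bytes = 683,503,779.84 bits
2 Mbps = 2,000,000 bits/s
time = 683,503,779.84 / 2,000,000 = 341.75 s
341.75 s / 60 = 5.7 minutes

5.7 minutes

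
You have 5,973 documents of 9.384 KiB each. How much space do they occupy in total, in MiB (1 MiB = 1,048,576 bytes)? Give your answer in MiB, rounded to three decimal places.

Total = 5,973 × 9.384 KiB = 56050.632 KiB
= 56050.632 × 1,024 bytes = 57,395,847.168 bytes
1 MiB = 1,048,576 bytes
57,395,847.168 / 1,048,576 = 54.737 MiB

54.737 MiB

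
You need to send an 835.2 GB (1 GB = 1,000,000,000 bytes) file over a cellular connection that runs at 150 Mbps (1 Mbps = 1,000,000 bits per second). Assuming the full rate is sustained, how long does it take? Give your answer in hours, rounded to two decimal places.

12.37 hours

835.2 GB = 835,200,000,000 bytes = 6,681,600,000,000 bits
150 Mbps = 150,000,000 bits/s
time = 6,681,600,000,000 / 150,000,000 = 44,544.0000 s
44,544.0000 s / 3600 = 12.37 hours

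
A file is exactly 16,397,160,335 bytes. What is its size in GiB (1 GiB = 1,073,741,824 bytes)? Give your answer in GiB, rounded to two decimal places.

16,397,160,335 bytes given.
1 GiB = 1,073,741,824 bytes
16,397,160,335 / 1,073,741,824 = 15.27 GiB

15.27 GiB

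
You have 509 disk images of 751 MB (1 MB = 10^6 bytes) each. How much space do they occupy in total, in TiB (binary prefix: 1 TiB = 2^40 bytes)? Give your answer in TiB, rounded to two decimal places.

0.35 TiB

Total = 509 × 751 MB = 382,259 MB
= 382,259 × 1,000,000 bytes = 382,259,000,000 bytes
1 TiB = 1,099,511,627,776 bytes
382,259,000,000 / 1,099,511,627,776 = 0.35 TiB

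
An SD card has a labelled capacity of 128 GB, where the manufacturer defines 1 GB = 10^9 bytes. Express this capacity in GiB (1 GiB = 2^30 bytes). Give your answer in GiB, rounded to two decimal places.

128 GB = 128 × 10^9 bytes = 128,000,000,000 bytes
1 GiB = 2^30 bytes = 1,073,741,824 bytes
128,000,000,000 / 1,073,741,824 = 119.21 GiB

119.21 GiB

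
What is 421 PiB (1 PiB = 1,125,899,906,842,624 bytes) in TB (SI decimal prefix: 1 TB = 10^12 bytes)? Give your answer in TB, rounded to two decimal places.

474,003.86 TB

421 PiB × 1,125,899,906,842,624 bytes/PiB = 474,003,860,780,744,704 bytes
1 TB = 10^12 bytes = 1,000,000,000,000 bytes
474,003,860,780,744,704 / 1,000,000,000,000 = 474,003.86 TB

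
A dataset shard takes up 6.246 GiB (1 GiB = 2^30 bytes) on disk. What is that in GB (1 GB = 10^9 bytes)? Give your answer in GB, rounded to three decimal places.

6.707 GB

6.246 GiB = 6.246 × 2^30 bytes = 6,706,591,432.704 bytes
1 GB = 10^9 bytes = 1,000,000,000 bytes
6,706,591,432.704 / 1,000,000,000 = 6.707 GB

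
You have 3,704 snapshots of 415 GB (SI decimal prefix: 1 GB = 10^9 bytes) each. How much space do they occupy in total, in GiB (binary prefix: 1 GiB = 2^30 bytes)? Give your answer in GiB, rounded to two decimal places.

1,431,591.81 GiB

Total = 3,704 × 415 GB = 1,537,160 GB
= 1,537,160 × 1,000,000,000 bytes = 1,537,160,000,000,000 bytes
1 GiB = 1,073,741,824 bytes
1,537,160,000,000,000 / 1,073,741,824 = 1,431,591.81 GiB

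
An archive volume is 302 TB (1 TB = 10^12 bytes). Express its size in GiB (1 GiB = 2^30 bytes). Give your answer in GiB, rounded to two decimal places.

302 TB = 302 × 10^12 bytes = 302,000,000,000,000 bytes
1 GiB = 1,073,741,824 bytes
302,000,000,000,000 / 1,073,741,824 = 281,259.42 GiB

281,259.42 GiB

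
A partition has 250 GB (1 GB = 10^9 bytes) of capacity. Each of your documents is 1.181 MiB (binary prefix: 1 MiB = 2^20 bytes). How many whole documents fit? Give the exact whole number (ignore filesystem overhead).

201,878

Capacity: 250 GB = 250,000,000,000 bytes
Per item: 1.181 MiB = 1,238,368.256 bytes
⌊250,000,000,000 / 1,238,368.256⌋ = 201,878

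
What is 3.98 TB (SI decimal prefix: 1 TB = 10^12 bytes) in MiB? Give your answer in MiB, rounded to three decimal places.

3.98 TB = 3.98 × 10^12 bytes = 3,980,000,000,000 bytes
1 MiB = 1,048,576 bytes
3,980,000,000,000 / 1,048,576 = 3,795,623.779 MiB

3,795,623.779 MiB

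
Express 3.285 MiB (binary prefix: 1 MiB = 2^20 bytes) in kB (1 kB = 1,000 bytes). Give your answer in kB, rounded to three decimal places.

3.285 MiB = 3.285 × 2^20 bytes = 3,444,572.16 bytes
1 kB = 10^3 bytes = 1,000 bytes
3,444,572.16 / 1,000 = 3,444.572 kB

3,444.572 kB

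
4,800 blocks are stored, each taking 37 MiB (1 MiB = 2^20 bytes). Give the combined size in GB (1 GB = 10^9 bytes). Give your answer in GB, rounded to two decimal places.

186.23 GB

Total = 4,800 × 37 MiB = 177,600 MiB
= 177,600 × 1,048,576 bytes = 186,227,097,600 bytes
1 GB = 1,000,000,000 bytes
186,227,097,600 / 1,000,000,000 = 186.23 GB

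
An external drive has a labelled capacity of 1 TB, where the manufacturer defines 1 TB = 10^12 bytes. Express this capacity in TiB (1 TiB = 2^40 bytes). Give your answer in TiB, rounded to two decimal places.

0.91 TiB

1 TB = 1 × 10^12 bytes = 1,000,000,000,000 bytes
1 TiB = 2^40 bytes = 1,099,511,627,776 bytes
1,000,000,000,000 / 1,099,511,627,776 = 0.91 TiB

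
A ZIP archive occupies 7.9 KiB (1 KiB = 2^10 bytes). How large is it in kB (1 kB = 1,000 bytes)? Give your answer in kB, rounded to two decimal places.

7.9 KiB × 1,024 bytes/KiB = 8,089.6 bytes
1 kB = 10^3 bytes = 1,000 bytes
8,089.6 / 1,000 = 8.09 kB

8.09 kB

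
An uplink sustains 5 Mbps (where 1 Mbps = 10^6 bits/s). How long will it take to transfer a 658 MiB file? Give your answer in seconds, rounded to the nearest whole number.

658 MiB = 689,963,008 bytes = 5,519,704,064 bits
5 Mbps = 5,000,000 bits/s
time = 5,519,704,064 / 5,000,000 = 1,104 s

1,104 seconds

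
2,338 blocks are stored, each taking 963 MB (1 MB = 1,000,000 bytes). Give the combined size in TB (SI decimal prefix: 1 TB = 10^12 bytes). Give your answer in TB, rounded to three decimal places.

Total = 2,338 × 963 MB = 2,251,494 MB
= 2,251,494 × 1,000,000 bytes = 2,251,494,000,000 bytes
1 TB = 1,000,000,000,000 bytes
2,251,494,000,000 / 1,000,000,000,000 = 2.251 TB

2.251 TB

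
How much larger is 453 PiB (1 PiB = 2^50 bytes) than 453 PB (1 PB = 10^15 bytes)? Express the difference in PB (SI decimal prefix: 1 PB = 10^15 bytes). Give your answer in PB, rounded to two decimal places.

57.03 PB

453 PiB = 453 × 1,125,899,906,842,624 = 510,032,657,799,708,672 bytes
453 PB = 453 × 1,000,000,000,000,000 = 453,000,000,000,000,000 bytes
difference = 57,032,657,799,708,672 bytes
57,032,657,799,708,672 / 1,000,000,000,000,000 = 57.03 PB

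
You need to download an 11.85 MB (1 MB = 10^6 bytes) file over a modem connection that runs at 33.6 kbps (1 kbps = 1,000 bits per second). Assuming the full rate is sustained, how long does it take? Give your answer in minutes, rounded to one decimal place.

47.0 minutes

11.85 MB = 11,850,000 bytes = 94,800,000 bits
33.6 kbps = 33,600 bits/s
time = 94,800,000 / 33,600 = 2,821.43 s
2,821.43 s / 60 = 47.0 minutes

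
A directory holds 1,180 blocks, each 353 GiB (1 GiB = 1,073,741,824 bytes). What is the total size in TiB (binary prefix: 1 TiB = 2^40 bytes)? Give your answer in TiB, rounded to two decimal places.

406.78 TiB

Total = 1,180 × 353 GiB = 416,540 GiB
= 416,540 × 1,073,741,824 bytes = 447,256,419,368,960 bytes
1 TiB = 1,099,511,627,776 bytes
447,256,419,368,960 / 1,099,511,627,776 = 406.78 TiB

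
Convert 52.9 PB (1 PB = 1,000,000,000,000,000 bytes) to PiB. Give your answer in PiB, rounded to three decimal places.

46.985 PiB

52.9 PB × 1,000,000,000,000,000 bytes/PB = 52,900,000,000,000,000 bytes
1 PiB = 1,125,899,906,842,624 bytes
52,900,000,000,000,000 / 1,125,899,906,842,624 = 46.985 PiB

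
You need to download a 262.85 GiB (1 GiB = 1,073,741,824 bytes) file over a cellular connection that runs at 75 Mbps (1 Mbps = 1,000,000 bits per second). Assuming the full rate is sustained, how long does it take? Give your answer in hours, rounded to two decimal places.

8.36 hours

262.85 GiB = 282,233,038,438.4 bytes = 2,257,864,307,507.2 bits
75 Mbps = 75,000,000 bits/s
time = 2,257,864,307,507.2 / 75,000,000 = 30,104.8574 s
30,104.8574 s / 3600 = 8.36 hours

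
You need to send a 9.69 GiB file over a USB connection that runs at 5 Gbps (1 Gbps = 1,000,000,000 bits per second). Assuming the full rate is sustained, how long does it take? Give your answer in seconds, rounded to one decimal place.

9.69 GiB = 10,404,558,274.56 bytes = 83,236,466,196.48 bits
5 Gbps = 5,000,000,000 bits/s
time = 83,236,466,196.48 / 5,000,000,000 = 16.6 s

16.6 seconds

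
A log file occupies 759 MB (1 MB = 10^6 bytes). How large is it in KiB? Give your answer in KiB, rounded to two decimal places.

759 MB = 759 × 10^6 bytes = 759,000,000 bytes
1 KiB = 2^10 bytes = 1,024 bytes
759,000,000 / 1,024 = 741,210.94 KiB

741,210.94 KiB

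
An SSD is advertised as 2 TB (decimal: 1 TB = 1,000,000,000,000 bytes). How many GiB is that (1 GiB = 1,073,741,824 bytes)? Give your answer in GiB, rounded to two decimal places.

1,862.65 GiB

2 TB = 2 × 10^12 bytes = 2,000,000,000,000 bytes
1 GiB = 2^30 bytes = 1,073,741,824 bytes
2,000,000,000,000 / 1,073,741,824 = 1,862.65 GiB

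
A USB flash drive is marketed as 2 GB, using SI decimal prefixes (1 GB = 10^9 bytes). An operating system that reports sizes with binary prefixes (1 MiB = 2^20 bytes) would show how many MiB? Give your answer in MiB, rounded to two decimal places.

1,907.35 MiB

2 GB × 1,000,000,000 bytes/GB = 2,000,000,000 bytes
1 MiB = 1,048,576 bytes
2,000,000,000 / 1,048,576 = 1,907.35 MiB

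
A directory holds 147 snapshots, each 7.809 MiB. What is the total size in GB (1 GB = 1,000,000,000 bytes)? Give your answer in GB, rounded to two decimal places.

Total = 147 × 7.809 MiB = 1147.923 MiB
= 1147.923 × 1,048,576 bytes = 1,203,684,507.648 bytes
1 GB = 1,000,000,000 bytes
1,203,684,507.648 / 1,000,000,000 = 1.20 GB

1.20 GB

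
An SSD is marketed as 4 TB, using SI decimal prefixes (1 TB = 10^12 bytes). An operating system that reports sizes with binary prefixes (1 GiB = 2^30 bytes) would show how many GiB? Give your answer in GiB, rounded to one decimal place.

3,725.3 GiB

4 TB × 1,000,000,000,000 bytes/TB = 4,000,000,000,000 bytes
1 GiB = 2^30 bytes = 1,073,741,824 bytes
4,000,000,000,000 / 1,073,741,824 = 3,725.3 GiB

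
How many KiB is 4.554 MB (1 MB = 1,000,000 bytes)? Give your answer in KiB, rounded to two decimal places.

4.554 MB = 4.554 × 10^6 bytes = 4,554,000 bytes
1 KiB = 1,024 bytes
4,554,000 / 1,024 = 4,447.27 KiB

4,447.27 KiB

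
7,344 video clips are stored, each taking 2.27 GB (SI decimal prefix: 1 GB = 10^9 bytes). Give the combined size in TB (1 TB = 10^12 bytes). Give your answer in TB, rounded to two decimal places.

16.67 TB

Total = 7,344 × 2.27 GB = 16670.88 GB
= 16670.88 × 1,000,000,000 bytes = 16,670,880,000,000 bytes
1 TB = 1,000,000,000,000 bytes
16,670,880,000,000 / 1,000,000,000,000 = 16.67 TB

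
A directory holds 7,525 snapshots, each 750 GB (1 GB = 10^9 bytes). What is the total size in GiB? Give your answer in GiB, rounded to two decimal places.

Total = 7,525 × 750 GB = 5,643,750 GB
= 5,643,750 × 1,000,000,000 bytes = 5,643,750,000,000,000 bytes
1 GiB = 1,073,741,824 bytes
5,643,750,000,000,000 / 1,073,741,824 = 5,256,151.78 GiB

5,256,151.78 GiB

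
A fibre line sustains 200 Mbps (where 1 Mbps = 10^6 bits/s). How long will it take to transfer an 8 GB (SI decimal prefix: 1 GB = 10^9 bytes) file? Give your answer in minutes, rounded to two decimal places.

5.33 minutes

8 GB = 8,000,000,000 bytes = 64,000,000,000 bits
200 Mbps = 200,000,000 bits/s
time = 64,000,000,000 / 200,000,000 = 320.000 s
320.000 s / 60 = 5.33 minutes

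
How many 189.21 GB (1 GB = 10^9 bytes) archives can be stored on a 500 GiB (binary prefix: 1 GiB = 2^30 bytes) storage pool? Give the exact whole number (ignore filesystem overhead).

Capacity: 500 GiB = 536,870,912,000 bytes
Per item: 189.21 GB = 189,210,000,000 bytes
⌊536,870,912,000 / 189,210,000,000⌋ = 2

2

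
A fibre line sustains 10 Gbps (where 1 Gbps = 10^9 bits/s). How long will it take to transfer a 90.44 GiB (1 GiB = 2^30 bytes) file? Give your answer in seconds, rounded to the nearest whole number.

78 seconds

90.44 GiB = 97,109,210,562.56 bytes = 776,873,684,500.48 bits
10 Gbps = 10,000,000,000 bits/s
time = 776,873,684,500.48 / 10,000,000,000 = 78 s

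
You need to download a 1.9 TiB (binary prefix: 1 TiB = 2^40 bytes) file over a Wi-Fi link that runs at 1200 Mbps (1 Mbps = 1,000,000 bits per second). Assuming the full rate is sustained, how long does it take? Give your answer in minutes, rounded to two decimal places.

1.9 TiB = 2,089,072,092,774.4 bytes = 16,712,576,742,195.2 bits
1200 Mbps = 1,200,000,000 bits/s
time = 16,712,576,742,195.2 / 1,200,000,000 = 13,927.147 s
13,927.147 s / 60 = 232.12 minutes

232.12 minutes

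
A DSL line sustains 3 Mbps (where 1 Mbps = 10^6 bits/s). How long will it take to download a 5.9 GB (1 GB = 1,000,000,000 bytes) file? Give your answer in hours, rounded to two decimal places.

4.37 hours

5.9 GB = 5,900,000,000 bytes = 47,200,000,000 bits
3 Mbps = 3,000,000 bits/s
time = 47,200,000,000 / 3,000,000 = 15,733.3333 s
15,733.3333 s / 3600 = 4.37 hours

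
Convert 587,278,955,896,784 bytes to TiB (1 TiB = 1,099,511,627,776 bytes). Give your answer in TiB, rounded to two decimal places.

534.13 TiB

587,278,955,896,784 bytes given.
1 TiB = 1,099,511,627,776 bytes
587,278,955,896,784 / 1,099,511,627,776 = 534.13 TiB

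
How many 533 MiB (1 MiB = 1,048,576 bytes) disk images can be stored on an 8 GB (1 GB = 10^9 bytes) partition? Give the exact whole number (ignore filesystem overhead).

14

Capacity: 8 GB = 8,000,000,000 bytes
Per item: 533 MiB = 558,891,008 bytes
⌊8,000,000,000 / 558,891,008⌋ = 14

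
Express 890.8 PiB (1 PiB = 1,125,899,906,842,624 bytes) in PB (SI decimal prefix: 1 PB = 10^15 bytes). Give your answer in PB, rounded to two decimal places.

1,002.95 PB

890.8 PiB = 890.8 × 2^50 bytes = 1,002,951,637,015,409,459.2 bytes
1 PB = 10^15 bytes = 1,000,000,000,000,000 bytes
1,002,951,637,015,409,459.2 / 1,000,000,000,000,000 = 1,002.95 PB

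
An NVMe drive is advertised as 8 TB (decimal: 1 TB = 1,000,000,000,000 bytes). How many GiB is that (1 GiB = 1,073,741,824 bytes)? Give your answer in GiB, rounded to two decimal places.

8 TB = 8 × 10^12 bytes = 8,000,000,000,000 bytes
1 GiB = 1,073,741,824 bytes
8,000,000,000,000 / 1,073,741,824 = 7,450.58 GiB

7,450.58 GiB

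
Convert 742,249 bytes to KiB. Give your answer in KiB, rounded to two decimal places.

742,249 bytes given.
1 KiB = 2^10 bytes = 1,024 bytes
742,249 / 1,024 = 724.85 KiB

724.85 KiB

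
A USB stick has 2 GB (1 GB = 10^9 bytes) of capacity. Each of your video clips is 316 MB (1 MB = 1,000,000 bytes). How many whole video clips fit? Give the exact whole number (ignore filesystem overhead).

6

Capacity: 2 GB = 2,000,000,000 bytes
Per item: 316 MB = 316,000,000 bytes
⌊2,000,000,000 / 316,000,000⌋ = 6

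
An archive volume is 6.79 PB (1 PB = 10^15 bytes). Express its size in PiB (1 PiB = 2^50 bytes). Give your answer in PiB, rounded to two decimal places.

6.03 PiB

6.79 PB × 1,000,000,000,000,000 bytes/PB = 6,790,000,000,000,000 bytes
1 PiB = 1,125,899,906,842,624 bytes
6,790,000,000,000,000 / 1,125,899,906,842,624 = 6.03 PiB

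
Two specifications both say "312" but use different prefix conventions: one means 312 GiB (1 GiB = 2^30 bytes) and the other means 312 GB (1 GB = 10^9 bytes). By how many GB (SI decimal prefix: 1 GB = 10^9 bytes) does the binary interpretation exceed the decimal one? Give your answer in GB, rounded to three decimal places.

312 GiB = 312 × 1,073,741,824 = 335,007,449,088 bytes
312 GB = 312 × 1,000,000,000 = 312,000,000,000 bytes
difference = 23,007,449,088 bytes
23,007,449,088 / 1,000,000,000 = 23.007 GB

23.007 GB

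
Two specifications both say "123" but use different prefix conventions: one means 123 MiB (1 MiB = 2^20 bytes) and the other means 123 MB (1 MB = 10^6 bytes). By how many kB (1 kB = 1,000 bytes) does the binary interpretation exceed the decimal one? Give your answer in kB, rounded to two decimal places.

5,974.85 kB

123 MiB = 123 × 1,048,576 = 128,974,848 bytes
123 MB = 123 × 1,000,000 = 123,000,000 bytes
difference = 5,974,848 bytes
5,974,848 / 1,000 = 5,974.85 kB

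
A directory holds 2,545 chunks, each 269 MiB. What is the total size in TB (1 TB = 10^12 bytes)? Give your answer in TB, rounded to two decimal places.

0.72 TB

Total = 2,545 × 269 MiB = 684,605 MiB
= 684,605 × 1,048,576 bytes = 717,860,372,480 bytes
1 TB = 1,000,000,000,000 bytes
717,860,372,480 / 1,000,000,000,000 = 0.72 TB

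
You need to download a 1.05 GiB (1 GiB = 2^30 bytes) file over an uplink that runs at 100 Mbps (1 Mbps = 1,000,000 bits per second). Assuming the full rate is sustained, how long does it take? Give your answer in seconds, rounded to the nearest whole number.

1.05 GiB = 1,127,428,915.2 bytes = 9,019,431,321.6 bits
100 Mbps = 100,000,000 bits/s
time = 9,019,431,321.6 / 100,000,000 = 90 s

90 seconds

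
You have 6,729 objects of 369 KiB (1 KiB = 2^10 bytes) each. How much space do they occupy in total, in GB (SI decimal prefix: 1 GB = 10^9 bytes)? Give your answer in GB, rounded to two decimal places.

Total = 6,729 × 369 KiB = 2,483,001 KiB
= 2,483,001 × 1,024 bytes = 2,542,593,024 bytes
1 GB = 1,000,000,000 bytes
2,542,593,024 / 1,000,000,000 = 2.54 GB

2.54 GB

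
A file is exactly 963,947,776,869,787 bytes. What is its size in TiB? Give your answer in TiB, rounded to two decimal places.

876.71 TiB

963,947,776,869,787 bytes given.
1 TiB = 2^40 bytes = 1,099,511,627,776 bytes
963,947,776,869,787 / 1,099,511,627,776 = 876.71 TiB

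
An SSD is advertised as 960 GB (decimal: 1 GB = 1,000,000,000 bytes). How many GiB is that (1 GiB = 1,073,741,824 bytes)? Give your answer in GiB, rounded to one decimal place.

894.1 GiB

960 GB × 1,000,000,000 bytes/GB = 960,000,000,000 bytes
1 GiB = 2^30 bytes = 1,073,741,824 bytes
960,000,000,000 / 1,073,741,824 = 894.1 GiB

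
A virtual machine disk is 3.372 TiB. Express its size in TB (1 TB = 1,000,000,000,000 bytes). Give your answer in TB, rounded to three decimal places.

3.372 TiB × 1,099,511,627,776 bytes/TiB = 3,707,553,208,860.672 bytes
1 TB = 10^12 bytes = 1,000,000,000,000 bytes
3,707,553,208,860.672 / 1,000,000,000,000 = 3.708 TB

3.708 TB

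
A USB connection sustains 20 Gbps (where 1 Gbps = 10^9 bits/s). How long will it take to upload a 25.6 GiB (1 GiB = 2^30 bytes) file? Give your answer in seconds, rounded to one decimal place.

11.0 seconds

25.6 GiB = 27,487,790,694.4 bytes = 219,902,325,555.2 bits
20 Gbps = 20,000,000,000 bits/s
time = 219,902,325,555.2 / 20,000,000,000 = 11.0 s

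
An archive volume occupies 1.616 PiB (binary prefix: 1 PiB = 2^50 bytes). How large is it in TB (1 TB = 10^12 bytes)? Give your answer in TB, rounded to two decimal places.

1.616 PiB = 1.616 × 2^50 bytes = 1,819,454,249,457,680.384 bytes
1 TB = 1,000,000,000,000 bytes
1,819,454,249,457,680.384 / 1,000,000,000,000 = 1,819.45 TB

1,819.45 TB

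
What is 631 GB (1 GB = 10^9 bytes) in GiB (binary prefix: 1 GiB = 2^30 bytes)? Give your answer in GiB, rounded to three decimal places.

587.665 GiB

631 GB × 1,000,000,000 bytes/GB = 631,000,000,000 bytes
1 GiB = 1,073,741,824 bytes
631,000,000,000 / 1,073,741,824 = 587.665 GiB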